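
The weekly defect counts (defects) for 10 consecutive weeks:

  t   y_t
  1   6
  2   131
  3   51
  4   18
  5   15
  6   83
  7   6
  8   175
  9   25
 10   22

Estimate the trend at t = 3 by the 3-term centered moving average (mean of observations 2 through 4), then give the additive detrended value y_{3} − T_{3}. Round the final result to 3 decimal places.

Trend T_3 = (131 + 51 + 18) / 3 = 200/3 = 66.66667
Detrended value: 51 − 66.66667 = -15.667

-15.667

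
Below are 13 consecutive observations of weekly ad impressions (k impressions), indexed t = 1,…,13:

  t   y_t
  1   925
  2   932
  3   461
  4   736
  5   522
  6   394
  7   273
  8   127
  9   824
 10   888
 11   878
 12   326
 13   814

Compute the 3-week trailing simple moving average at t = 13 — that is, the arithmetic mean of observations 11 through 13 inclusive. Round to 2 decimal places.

672.67

Sum of periods 11–13: 878 + 326 + 814 = 2018
Divide by 3: 2018 / 3 = 672.67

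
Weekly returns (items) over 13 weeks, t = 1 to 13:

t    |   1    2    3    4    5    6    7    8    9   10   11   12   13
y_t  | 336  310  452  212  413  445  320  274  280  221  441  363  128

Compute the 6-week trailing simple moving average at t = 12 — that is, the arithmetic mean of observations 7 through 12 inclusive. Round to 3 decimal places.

Sum of periods 7–12: 320 + 274 + 280 + 221 + 441 + 363 = 1899
Divide by 6: 1899 / 6 = 316.500

316.500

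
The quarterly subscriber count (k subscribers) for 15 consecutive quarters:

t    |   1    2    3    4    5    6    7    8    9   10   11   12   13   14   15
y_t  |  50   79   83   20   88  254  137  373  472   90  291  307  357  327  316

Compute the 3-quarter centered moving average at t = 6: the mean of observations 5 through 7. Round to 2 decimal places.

159.67

Sum of periods 5–7: 88 + 254 + 137 = 479
Divide by 3: 479 / 3 = 159.67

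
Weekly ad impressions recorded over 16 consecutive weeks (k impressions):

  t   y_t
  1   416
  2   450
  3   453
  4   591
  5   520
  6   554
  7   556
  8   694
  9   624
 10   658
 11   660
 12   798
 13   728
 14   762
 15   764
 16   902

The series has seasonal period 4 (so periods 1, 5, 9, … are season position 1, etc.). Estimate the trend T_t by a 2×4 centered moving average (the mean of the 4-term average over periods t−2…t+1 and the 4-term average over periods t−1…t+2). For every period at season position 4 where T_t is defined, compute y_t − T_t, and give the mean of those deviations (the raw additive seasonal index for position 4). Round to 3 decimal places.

Season position 4 occurs at t = 4, 8, 12 (where T_t is defined).
t=4: T_4 = 516.50000; y_4 − T_4 = 591 − 516.50000 = 74.50000
t=8: T_8 = 620.00000; y_8 − T_8 = 694 − 620.00000 = 74.00000
t=12: T_12 = 724.00000; y_12 − T_12 = 798 − 724.00000 = 74.00000
Mean deviation: (74.50000 + 74.00000 + 74.00000) / 3 = 74.167

74.167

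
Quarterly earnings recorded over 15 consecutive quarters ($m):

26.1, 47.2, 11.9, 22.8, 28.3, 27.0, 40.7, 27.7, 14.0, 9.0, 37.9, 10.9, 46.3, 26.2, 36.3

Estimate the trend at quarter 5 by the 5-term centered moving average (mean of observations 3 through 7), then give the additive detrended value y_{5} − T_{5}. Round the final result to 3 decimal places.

2.160

Trend T_5 = (11.9 + 22.8 + 28.3 + 27.0 + 40.7) / 5 = 130.7/5 = 26.14000
Detrended value: 28.3 − 26.14000 = 2.160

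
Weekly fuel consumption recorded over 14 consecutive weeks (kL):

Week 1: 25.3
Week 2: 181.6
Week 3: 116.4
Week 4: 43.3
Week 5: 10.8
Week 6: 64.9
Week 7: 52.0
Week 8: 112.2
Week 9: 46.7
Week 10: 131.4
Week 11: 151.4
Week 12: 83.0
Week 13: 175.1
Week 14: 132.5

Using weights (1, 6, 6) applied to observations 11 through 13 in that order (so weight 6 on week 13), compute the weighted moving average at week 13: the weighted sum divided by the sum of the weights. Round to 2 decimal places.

Weighted sum: 1·151.4 + 6·83.0 + 6·175.1 = 151.4 + 498.0 + 1050.6 = 1700.0
Weight total: 1 + 6 + 6 = 13
WMA = 1700.0 / 13 = 130.77

130.77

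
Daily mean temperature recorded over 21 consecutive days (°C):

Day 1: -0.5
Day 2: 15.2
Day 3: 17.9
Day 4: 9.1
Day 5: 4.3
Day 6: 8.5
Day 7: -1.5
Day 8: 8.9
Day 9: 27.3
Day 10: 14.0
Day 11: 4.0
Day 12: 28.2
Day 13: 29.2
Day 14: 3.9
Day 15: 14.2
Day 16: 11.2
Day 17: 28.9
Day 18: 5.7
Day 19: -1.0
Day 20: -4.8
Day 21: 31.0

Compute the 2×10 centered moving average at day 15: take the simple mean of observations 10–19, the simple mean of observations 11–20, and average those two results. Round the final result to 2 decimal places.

12.89

Sum over 10–19: 14.0 + 4.0 + 28.2 + 29.2 + 3.9 + 14.2 + 11.2 + 28.9 + 5.7 + (-1.0) = 138.3
Sum over 11–20: 4.0 + 28.2 + 29.2 + 3.9 + 14.2 + 11.2 + 28.9 + 5.7 + (-1.0) + (-4.8) = 119.5
CMA at t=15 = (138.3 + 119.5) / (2·10) = 257.8 / 20 = 12.89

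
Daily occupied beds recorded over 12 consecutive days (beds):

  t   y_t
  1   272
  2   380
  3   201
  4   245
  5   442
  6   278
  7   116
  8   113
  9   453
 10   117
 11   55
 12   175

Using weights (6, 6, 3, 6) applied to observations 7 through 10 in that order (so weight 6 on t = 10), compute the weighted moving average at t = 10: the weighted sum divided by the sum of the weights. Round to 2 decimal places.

Weighted sum: 6·116 + 6·113 + 3·453 + 6·117 = 696 + 678 + 1359 + 702 = 3435
Weight total: 6 + 6 + 3 + 6 = 21
WMA = 3435 / 21 = 163.57

163.57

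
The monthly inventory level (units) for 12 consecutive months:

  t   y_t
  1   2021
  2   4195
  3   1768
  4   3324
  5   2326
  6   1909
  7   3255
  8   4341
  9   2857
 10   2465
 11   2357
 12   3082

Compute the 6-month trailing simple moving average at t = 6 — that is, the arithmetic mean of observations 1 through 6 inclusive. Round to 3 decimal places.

Sum of periods 1–6: 2021 + 4195 + 1768 + 3324 + 2326 + 1909 = 15543
Divide by 6: 15543 / 6 = 2590.500

2590.500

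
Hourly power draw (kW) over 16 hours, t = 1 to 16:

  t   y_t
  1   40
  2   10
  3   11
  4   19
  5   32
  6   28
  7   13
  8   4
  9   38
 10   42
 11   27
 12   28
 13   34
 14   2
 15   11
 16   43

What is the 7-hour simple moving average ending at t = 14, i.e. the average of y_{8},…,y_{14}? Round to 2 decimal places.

25.00

Sum of periods 8–14: 4 + 38 + 42 + 27 + 28 + 34 + 2 = 175
Divide by 7: 175 / 7 = 25.00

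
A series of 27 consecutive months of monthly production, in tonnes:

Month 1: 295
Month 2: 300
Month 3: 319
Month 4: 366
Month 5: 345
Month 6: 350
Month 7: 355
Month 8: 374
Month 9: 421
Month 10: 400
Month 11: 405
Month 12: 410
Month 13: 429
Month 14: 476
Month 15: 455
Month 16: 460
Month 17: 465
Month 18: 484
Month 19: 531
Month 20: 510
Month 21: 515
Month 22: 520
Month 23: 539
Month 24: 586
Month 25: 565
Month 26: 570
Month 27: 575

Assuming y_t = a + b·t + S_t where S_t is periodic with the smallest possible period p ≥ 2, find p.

5

First differences y_{t+1} − y_t: 5, 19, 47, -21, 5, 5, 19, 47, -21, 5, 5, 19, …
The difference pattern repeats every 5 terms and not for any smaller step, so p = 5.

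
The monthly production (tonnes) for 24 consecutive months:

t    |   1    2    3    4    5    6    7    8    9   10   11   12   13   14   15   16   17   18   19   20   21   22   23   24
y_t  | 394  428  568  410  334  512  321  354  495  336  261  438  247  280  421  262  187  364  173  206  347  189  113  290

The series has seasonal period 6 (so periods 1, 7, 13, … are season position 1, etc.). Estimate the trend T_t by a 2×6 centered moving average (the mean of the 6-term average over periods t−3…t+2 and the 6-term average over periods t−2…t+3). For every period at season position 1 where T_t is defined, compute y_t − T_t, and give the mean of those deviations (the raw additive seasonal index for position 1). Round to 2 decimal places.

Season position 1 occurs at t = 7, 13, 19 (where T_t is defined).
t=7: T_7 = 398.1667; y_7 − T_7 = 321 − 398.1667 = -77.1667
t=13: T_13 = 324.3333; y_13 − T_13 = 247 − 324.3333 = -77.3333
t=19: T_19 = 250.4167; y_19 − T_19 = 173 − 250.4167 = -77.4167
Mean deviation: (-77.1667 + -77.3333 + -77.4167) / 3 = -77.31

-77.31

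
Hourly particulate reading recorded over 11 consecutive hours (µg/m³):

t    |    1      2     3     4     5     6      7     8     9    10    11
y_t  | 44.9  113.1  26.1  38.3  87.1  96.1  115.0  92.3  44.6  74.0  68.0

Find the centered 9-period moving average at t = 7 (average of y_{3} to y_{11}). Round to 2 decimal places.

71.28

Sum of periods 3–11: 26.1 + 38.3 + 87.1 + 96.1 + 115.0 + 92.3 + 44.6 + 74.0 + 68.0 = 641.5
Divide by 9: 641.5 / 9 = 71.28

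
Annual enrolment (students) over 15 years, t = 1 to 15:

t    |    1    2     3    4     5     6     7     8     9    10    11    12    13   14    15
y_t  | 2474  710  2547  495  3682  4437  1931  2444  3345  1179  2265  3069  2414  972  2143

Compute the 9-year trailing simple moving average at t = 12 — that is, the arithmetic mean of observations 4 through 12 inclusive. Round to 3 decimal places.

2538.556

Sum of periods 4–12: 495 + 3682 + 4437 + 1931 + 2444 + 3345 + 1179 + 2265 + 3069 = 22847
Divide by 9: 22847 / 9 = 2538.556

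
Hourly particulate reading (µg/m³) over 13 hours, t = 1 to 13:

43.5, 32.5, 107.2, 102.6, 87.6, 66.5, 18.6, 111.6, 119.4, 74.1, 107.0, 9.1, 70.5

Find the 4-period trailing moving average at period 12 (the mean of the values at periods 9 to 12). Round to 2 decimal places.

77.40

Sum of periods 9–12: 119.4 + 74.1 + 107.0 + 9.1 = 309.6
Divide by 4: 309.6 / 4 = 77.40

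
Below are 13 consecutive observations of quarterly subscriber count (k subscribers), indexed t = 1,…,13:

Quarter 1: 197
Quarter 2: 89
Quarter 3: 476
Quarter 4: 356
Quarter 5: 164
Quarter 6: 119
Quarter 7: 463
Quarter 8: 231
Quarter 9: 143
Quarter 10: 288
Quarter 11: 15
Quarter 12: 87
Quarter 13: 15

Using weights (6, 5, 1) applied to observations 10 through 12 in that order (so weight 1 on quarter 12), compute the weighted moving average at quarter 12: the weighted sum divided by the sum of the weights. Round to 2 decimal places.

Weighted sum: 6·288 + 5·15 + 1·87 = 1728 + 75 + 87 = 1890
Weight total: 6 + 5 + 1 = 12
WMA = 1890 / 12 = 157.50

157.50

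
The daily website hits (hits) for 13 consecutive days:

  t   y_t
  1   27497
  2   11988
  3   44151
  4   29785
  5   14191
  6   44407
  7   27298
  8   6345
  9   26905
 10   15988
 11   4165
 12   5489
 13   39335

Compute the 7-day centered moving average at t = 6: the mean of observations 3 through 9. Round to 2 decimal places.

27583.14

Sum of periods 3–9: 44151 + 29785 + 14191 + 44407 + 27298 + 6345 + 26905 = 193082
Divide by 7: 193082 / 7 = 27583.14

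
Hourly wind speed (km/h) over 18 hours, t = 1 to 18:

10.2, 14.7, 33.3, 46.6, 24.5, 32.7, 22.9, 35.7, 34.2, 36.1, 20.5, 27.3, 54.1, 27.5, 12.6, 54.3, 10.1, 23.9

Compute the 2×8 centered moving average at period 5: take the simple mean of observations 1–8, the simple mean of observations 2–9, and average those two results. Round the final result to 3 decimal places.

29.075

Sum over 1–8: 10.2 + 14.7 + 33.3 + 46.6 + 24.5 + 32.7 + 22.9 + 35.7 = 220.6
Sum over 2–9: 14.7 + 33.3 + 46.6 + 24.5 + 32.7 + 22.9 + 35.7 + 34.2 = 244.6
CMA at t=5 = (220.6 + 244.6) / (2·8) = 465.2 / 16 = 29.075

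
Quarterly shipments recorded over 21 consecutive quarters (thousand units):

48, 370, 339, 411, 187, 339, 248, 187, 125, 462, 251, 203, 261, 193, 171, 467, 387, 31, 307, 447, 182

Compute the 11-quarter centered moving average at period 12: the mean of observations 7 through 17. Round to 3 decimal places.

268.636

Sum of periods 7–17: 248 + 187 + 125 + 462 + 251 + 203 + 261 + 193 + 171 + 467 + 387 = 2955
Divide by 11: 2955 / 11 = 268.636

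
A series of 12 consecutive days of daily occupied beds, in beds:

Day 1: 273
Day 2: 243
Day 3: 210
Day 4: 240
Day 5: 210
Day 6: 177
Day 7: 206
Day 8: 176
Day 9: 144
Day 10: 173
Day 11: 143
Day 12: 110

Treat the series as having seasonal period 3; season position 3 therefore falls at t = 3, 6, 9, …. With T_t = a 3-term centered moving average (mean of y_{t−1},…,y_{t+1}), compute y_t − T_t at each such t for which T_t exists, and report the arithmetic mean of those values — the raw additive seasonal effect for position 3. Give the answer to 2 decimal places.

Season position 3 occurs at t = 3, 6, 9 (where T_t is defined).
t=3: T_3 = 231.0000; y_3 − T_3 = 210 − 231.0000 = -21.0000
t=6: T_6 = 197.6667; y_6 − T_6 = 177 − 197.6667 = -20.6667
t=9: T_9 = 164.3333; y_9 − T_9 = 144 − 164.3333 = -20.3333
Mean deviation: (-21.0000 + -20.6667 + -20.3333) / 3 = -20.67

-20.67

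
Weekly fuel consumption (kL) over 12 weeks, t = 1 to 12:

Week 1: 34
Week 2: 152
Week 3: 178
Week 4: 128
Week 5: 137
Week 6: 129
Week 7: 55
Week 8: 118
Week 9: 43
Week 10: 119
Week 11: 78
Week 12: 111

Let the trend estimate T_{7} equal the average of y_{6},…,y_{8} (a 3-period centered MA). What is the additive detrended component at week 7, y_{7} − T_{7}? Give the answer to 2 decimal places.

Trend T_7 = (129 + 55 + 118) / 3 = 302/3 = 100.6667
Detrended value: 55 − 100.6667 = -45.67

-45.67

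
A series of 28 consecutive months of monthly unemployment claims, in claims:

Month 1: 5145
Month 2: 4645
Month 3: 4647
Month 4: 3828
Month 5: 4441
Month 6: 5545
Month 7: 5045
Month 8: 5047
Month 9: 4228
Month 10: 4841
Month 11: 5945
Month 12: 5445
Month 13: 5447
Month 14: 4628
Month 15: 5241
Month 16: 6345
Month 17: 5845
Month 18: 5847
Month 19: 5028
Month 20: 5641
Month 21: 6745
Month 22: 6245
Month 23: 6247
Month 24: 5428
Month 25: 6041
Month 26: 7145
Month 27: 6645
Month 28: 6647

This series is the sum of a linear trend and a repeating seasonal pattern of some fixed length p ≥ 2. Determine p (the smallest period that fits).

5

First differences y_{t+1} − y_t: -500, 2, -819, 613, 1104, -500, 2, -819, 613, 1104, -500, 2, …
The difference pattern repeats every 5 terms and not for any smaller step, so p = 5.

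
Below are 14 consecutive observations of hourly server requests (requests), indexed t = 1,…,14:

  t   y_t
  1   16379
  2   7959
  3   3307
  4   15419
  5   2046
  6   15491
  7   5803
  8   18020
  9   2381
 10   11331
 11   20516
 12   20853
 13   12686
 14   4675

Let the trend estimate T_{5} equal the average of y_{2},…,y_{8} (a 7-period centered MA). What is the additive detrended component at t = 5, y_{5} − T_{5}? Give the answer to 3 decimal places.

Trend T_5 = (7959 + 3307 + 15419 + 2046 + 15491 + 5803 + 18020) / 7 = 68045/7 = 9720.71429
Detrended value: 2046 − 9720.71429 = -7674.714

-7674.714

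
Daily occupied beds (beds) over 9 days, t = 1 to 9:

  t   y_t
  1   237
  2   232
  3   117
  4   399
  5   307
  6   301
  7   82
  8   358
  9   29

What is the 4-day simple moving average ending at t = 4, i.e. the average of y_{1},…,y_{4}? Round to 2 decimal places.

246.25

Sum of periods 1–4: 237 + 232 + 117 + 399 = 985
Divide by 4: 985 / 4 = 246.25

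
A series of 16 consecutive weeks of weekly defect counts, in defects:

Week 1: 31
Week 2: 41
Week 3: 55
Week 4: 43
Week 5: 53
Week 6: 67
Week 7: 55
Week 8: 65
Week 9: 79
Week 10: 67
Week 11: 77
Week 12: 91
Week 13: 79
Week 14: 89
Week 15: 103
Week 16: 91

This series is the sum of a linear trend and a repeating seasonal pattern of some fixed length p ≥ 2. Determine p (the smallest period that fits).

First differences y_{t+1} − y_t: 10, 14, -12, 10, 14, -12, 10, 14, …
The difference pattern repeats every 3 terms and not for any smaller step, so p = 3.

3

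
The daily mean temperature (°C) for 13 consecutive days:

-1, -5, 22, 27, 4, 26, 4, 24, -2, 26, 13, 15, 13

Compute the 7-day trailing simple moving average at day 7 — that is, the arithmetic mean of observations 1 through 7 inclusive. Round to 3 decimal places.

Sum of periods 1–7: (-1) + (-5) + 22 + 27 + 4 + 26 + 4 = 77
Divide by 7: 77 / 7 = 11.000

11.000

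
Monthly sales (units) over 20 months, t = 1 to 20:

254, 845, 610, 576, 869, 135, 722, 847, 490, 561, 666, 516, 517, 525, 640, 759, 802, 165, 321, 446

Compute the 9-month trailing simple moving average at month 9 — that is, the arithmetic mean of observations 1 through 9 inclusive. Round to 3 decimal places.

594.222

Sum of periods 1–9: 254 + 845 + 610 + 576 + 869 + 135 + 722 + 847 + 490 = 5348
Divide by 9: 5348 / 9 = 594.222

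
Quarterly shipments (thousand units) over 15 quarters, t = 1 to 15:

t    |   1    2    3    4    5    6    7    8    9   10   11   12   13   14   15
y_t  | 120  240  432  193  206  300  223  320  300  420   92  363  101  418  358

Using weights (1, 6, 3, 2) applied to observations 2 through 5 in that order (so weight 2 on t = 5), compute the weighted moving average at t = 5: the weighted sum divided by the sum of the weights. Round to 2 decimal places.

318.58

Weighted sum: 1·240 + 6·432 + 3·193 + 2·206 = 240 + 2592 + 579 + 412 = 3823
Weight total: 1 + 6 + 3 + 2 = 12
WMA = 3823 / 12 = 318.58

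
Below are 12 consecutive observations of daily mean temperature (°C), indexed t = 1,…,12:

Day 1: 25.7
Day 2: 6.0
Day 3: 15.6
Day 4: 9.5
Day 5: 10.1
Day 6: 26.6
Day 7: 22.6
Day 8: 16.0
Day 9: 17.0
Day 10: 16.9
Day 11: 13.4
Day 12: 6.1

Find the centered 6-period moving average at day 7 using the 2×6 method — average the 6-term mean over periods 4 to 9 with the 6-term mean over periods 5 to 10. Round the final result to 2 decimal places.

Sum over 4–9: 9.5 + 10.1 + 26.6 + 22.6 + 16.0 + 17.0 = 101.8
Sum over 5–10: 10.1 + 26.6 + 22.6 + 16.0 + 17.0 + 16.9 = 109.2
CMA at t=7 = (101.8 + 109.2) / (2·6) = 211.0 / 12 = 17.58

17.58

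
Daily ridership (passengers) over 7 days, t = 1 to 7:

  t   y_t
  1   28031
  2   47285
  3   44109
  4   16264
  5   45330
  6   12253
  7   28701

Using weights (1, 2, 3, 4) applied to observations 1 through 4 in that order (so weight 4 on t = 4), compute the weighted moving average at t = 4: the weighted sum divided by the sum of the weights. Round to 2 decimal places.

31998.40

Weighted sum: 1·28031 + 2·47285 + 3·44109 + 4·16264 = 28031 + 94570 + 132327 + 65056 = 319984
Weight total: 1 + 2 + 3 + 4 = 10
WMA = 319984 / 10 = 31998.40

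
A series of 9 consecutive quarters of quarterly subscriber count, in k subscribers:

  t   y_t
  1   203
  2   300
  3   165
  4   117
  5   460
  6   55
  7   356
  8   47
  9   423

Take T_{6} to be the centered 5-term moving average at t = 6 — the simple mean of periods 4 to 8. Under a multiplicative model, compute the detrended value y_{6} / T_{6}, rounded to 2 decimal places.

0.27

Trend T_6 = (117 + 460 + 55 + 356 + 47) / 5 = 1035/5 = 207.0000
Ratio to trend: 55 / 207.0000 = 0.27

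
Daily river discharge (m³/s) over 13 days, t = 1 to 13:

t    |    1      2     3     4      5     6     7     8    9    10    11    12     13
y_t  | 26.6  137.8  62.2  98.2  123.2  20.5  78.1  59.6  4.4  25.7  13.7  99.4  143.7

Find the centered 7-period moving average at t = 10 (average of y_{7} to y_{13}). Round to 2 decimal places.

Sum of periods 7–13: 78.1 + 59.6 + 4.4 + 25.7 + 13.7 + 99.4 + 143.7 = 424.6
Divide by 7: 424.6 / 7 = 60.66

60.66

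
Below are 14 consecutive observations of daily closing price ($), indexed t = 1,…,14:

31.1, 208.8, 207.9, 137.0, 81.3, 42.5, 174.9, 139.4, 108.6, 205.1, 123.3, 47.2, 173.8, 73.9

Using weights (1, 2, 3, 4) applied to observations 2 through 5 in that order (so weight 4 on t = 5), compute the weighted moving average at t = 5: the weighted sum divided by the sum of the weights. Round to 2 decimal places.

Weighted sum: 1·208.8 + 2·207.9 + 3·137.0 + 4·81.3 = 208.8 + 415.8 + 411.0 + 325.2 = 1360.8
Weight total: 1 + 2 + 3 + 4 = 10
WMA = 1360.8 / 10 = 136.08

136.08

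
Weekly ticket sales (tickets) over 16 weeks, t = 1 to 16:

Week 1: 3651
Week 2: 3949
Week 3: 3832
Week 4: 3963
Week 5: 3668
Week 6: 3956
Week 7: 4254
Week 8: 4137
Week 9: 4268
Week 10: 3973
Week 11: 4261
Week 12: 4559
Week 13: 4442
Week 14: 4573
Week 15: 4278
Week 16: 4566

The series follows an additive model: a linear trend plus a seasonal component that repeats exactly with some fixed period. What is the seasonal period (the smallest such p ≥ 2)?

First differences y_{t+1} − y_t: 298, -117, 131, -295, 288, 298, -117, 131, -295, 288, 298, -117, …
The difference pattern repeats every 5 terms and not for any smaller step, so p = 5.

5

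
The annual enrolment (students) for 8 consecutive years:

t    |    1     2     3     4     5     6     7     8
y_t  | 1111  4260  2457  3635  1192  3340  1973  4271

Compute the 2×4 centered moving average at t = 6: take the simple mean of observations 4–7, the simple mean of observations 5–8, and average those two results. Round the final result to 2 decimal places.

Sum over 4–7: 3635 + 1192 + 3340 + 1973 = 10140
Sum over 5–8: 1192 + 3340 + 1973 + 4271 = 10776
CMA at t=6 = (10140 + 10776) / (2·4) = 20916 / 8 = 2614.50

2614.50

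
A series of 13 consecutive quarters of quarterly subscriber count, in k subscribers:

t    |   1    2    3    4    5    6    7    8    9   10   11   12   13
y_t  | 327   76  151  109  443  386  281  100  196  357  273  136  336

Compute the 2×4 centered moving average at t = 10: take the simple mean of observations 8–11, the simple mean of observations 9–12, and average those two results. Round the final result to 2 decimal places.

Sum over 8–11: 100 + 196 + 357 + 273 = 926
Sum over 9–12: 196 + 357 + 273 + 136 = 962
CMA at t=10 = (926 + 962) / (2·4) = 1888 / 8 = 236.00

236.00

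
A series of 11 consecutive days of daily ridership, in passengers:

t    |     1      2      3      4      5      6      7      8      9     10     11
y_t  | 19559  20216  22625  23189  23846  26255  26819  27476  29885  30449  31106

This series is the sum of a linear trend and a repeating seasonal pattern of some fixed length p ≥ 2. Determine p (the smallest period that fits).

First differences y_{t+1} − y_t: 657, 2409, 564, 657, 2409, 564, 657, 2409, …
The difference pattern repeats every 3 terms and not for any smaller step, so p = 3.

3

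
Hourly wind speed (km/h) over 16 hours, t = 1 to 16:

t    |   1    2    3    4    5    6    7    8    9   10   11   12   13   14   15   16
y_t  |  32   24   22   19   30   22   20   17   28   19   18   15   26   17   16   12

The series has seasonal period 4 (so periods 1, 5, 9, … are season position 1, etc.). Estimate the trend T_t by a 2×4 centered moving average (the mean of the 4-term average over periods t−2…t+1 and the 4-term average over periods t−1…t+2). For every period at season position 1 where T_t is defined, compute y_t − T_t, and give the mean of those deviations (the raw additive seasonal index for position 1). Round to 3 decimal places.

7.167

Season position 1 occurs at t = 5, 9, 13 (where T_t is defined).
t=5: T_5 = 23.00000; y_5 − T_5 = 30 − 23.00000 = 7.00000
t=9: T_9 = 20.75000; y_9 − T_9 = 28 − 20.75000 = 7.25000
t=13: T_13 = 18.75000; y_13 − T_13 = 26 − 18.75000 = 7.25000
Mean deviation: (7.00000 + 7.25000 + 7.25000) / 3 = 7.167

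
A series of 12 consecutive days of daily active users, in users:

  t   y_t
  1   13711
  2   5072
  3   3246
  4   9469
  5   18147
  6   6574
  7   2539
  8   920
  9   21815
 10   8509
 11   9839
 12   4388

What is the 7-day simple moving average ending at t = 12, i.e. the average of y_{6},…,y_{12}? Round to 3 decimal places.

Sum of periods 6–12: 6574 + 2539 + 920 + 21815 + 8509 + 9839 + 4388 = 54584
Divide by 7: 54584 / 7 = 7797.714

7797.714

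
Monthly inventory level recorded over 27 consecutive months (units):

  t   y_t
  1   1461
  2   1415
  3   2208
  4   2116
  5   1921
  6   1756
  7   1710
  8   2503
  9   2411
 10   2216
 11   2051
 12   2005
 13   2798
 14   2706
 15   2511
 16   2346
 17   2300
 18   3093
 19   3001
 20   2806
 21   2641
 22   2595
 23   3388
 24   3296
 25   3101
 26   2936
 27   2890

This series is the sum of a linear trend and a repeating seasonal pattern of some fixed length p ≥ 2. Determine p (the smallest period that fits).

5

First differences y_{t+1} − y_t: -46, 793, -92, -195, -165, -46, 793, -92, -195, -165, -46, 793, …
The difference pattern repeats every 5 terms and not for any smaller step, so p = 5.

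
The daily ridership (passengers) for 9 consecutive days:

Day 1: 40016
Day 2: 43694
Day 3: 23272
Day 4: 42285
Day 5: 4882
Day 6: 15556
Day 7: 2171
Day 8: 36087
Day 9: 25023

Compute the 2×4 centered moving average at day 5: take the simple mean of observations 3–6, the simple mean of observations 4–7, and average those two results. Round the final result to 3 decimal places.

Sum over 3–6: 23272 + 42285 + 4882 + 15556 = 85995
Sum over 4–7: 42285 + 4882 + 15556 + 2171 = 64894
CMA at t=5 = (85995 + 64894) / (2·4) = 150889 / 8 = 18861.125

18861.125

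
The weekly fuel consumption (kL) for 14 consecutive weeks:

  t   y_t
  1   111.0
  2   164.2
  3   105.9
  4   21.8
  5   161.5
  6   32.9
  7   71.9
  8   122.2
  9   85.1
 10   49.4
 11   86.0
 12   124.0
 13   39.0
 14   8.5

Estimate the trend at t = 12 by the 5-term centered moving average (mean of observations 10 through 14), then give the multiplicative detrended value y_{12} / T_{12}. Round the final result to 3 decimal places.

Trend T_12 = (49.4 + 86.0 + 124.0 + 39.0 + 8.5) / 5 = 306.9/5 = 61.38000
Ratio to trend: 124.0 / 61.38000 = 2.020

2.020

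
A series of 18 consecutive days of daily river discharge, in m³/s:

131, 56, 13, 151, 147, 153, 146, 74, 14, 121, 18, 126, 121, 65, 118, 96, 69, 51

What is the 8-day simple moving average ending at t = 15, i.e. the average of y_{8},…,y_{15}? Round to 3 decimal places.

Sum of periods 8–15: 74 + 14 + 121 + 18 + 126 + 121 + 65 + 118 = 657
Divide by 8: 657 / 8 = 82.125

82.125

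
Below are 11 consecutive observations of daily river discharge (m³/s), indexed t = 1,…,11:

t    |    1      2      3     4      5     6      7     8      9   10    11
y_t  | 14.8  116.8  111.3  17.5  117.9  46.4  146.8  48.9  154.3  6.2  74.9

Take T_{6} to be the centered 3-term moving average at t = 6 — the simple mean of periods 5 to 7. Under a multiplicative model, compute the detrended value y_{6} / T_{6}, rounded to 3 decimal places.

Trend T_6 = (117.9 + 46.4 + 146.8) / 3 = 311.1/3 = 103.70000
Ratio to trend: 46.4 / 103.70000 = 0.447

0.447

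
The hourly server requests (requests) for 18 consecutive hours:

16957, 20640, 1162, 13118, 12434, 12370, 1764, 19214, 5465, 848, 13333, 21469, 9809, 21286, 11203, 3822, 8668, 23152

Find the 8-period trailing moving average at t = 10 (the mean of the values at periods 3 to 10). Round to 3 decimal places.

Sum of periods 3–10: 1162 + 13118 + 12434 + 12370 + 1764 + 19214 + 5465 + 848 = 66375
Divide by 8: 66375 / 8 = 8296.875

8296.875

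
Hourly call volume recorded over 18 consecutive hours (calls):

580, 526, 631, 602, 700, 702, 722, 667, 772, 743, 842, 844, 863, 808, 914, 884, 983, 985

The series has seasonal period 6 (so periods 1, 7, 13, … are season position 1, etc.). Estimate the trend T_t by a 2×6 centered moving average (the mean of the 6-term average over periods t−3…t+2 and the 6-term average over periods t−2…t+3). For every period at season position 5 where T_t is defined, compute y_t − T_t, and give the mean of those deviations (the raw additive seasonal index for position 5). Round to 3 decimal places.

41.417

Season position 5 occurs at t = 5, 11 (where T_t is defined).
t=5: T_5 = 658.91667; y_5 − T_5 = 700 − 658.91667 = 41.08333
t=11: T_11 = 800.25000; y_11 − T_11 = 842 − 800.25000 = 41.75000
Mean deviation: (41.08333 + 41.75000) / 2 = 41.417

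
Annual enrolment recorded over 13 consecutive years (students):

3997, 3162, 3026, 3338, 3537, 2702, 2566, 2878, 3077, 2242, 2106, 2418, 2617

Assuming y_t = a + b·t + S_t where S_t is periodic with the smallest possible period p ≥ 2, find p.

First differences y_{t+1} − y_t: -835, -136, 312, 199, -835, -136, 312, 199, -835, -136, …
The difference pattern repeats every 4 terms and not for any smaller step, so p = 4.

4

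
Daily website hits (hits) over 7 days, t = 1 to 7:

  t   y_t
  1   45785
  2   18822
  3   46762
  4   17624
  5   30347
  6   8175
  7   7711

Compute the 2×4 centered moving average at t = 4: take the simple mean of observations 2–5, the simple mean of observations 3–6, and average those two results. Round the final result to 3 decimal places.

Sum over 2–5: 18822 + 46762 + 17624 + 30347 = 113555
Sum over 3–6: 46762 + 17624 + 30347 + 8175 = 102908
CMA at t=4 = (113555 + 102908) / (2·4) = 216463 / 8 = 27057.875

27057.875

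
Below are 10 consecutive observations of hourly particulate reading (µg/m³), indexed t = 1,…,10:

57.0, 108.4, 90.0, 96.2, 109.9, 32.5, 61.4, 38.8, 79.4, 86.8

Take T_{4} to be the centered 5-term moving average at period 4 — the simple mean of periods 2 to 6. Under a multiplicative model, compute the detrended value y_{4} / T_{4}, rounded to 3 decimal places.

1.101

Trend T_4 = (108.4 + 90.0 + 96.2 + 109.9 + 32.5) / 5 = 437.0/5 = 87.40000
Ratio to trend: 96.2 / 87.40000 = 1.101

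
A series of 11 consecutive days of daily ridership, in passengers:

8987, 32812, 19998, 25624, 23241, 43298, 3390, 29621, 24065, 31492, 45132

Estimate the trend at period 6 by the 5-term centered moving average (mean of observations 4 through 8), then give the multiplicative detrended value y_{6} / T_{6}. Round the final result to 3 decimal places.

1.730

Trend T_6 = (25624 + 23241 + 43298 + 3390 + 29621) / 5 = 125174/5 = 25034.80000
Ratio to trend: 43298 / 25034.80000 = 1.730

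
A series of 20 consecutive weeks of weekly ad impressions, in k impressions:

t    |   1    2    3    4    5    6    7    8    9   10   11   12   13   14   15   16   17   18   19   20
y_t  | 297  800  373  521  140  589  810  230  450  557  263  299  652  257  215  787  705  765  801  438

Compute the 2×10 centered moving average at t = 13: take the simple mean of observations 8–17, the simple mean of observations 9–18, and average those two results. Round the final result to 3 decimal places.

468.250

Sum over 8–17: 230 + 450 + 557 + 263 + 299 + 652 + 257 + 215 + 787 + 705 = 4415
Sum over 9–18: 450 + 557 + 263 + 299 + 652 + 257 + 215 + 787 + 705 + 765 = 4950
CMA at t=13 = (4415 + 4950) / (2·10) = 9365 / 20 = 468.250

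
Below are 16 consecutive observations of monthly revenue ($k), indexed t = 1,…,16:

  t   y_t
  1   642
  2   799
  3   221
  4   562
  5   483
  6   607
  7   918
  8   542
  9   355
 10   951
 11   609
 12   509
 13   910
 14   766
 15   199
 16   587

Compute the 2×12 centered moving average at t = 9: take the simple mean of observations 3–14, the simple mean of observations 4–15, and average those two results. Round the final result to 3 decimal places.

618.500

Sum over 3–14: 221 + 562 + 483 + 607 + 918 + 542 + 355 + 951 + 609 + 509 + 910 + 766 = 7433
Sum over 4–15: 562 + 483 + 607 + 918 + 542 + 355 + 951 + 609 + 509 + 910 + 766 + 199 = 7411
CMA at t=9 = (7433 + 7411) / (2·12) = 14844 / 24 = 618.500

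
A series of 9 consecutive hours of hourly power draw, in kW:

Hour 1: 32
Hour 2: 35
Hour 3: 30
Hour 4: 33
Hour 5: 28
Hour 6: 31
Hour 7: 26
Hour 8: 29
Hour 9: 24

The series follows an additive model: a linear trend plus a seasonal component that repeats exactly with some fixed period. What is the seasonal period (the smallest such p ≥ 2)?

First differences y_{t+1} − y_t: 3, -5, 3, -5, 3, -5, …
The difference pattern repeats every 2 terms and not for any smaller step, so p = 2.

2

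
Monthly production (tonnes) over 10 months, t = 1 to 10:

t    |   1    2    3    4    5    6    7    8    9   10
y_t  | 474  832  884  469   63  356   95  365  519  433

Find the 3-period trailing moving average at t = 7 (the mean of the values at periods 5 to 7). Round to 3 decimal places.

Sum of periods 5–7: 63 + 356 + 95 = 514
Divide by 3: 514 / 3 = 171.333

171.333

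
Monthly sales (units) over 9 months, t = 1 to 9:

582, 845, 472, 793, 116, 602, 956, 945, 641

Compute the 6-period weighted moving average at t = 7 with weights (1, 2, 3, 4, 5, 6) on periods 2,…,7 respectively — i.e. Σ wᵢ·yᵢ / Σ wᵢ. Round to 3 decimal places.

Weighted sum: 1·845 + 2·472 + 3·793 + 4·116 + 5·602 + 6·956 = 845 + 944 + 2379 + 464 + 3010 + 5736 = 13378
Weight total: 1 + 2 + 3 + 4 + 5 + 6 = 21
WMA = 13378 / 21 = 637.048

637.048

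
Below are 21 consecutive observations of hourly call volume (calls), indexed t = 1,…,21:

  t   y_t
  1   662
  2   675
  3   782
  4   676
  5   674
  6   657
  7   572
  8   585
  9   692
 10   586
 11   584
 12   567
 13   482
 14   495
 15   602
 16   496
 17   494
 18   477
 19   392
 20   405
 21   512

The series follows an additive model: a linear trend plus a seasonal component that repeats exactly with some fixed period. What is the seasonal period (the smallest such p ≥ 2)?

6

First differences y_{t+1} − y_t: 13, 107, -106, -2, -17, -85, 13, 107, -106, -2, -17, -85, 13, 107, …
The difference pattern repeats every 6 terms and not for any smaller step, so p = 6.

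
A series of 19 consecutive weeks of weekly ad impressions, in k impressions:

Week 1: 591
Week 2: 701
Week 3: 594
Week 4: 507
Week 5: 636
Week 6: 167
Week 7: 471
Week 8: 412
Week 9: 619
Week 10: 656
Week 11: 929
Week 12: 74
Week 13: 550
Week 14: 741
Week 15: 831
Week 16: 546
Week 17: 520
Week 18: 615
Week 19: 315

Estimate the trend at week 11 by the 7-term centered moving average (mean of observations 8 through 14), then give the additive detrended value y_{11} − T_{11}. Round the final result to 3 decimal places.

Trend T_11 = (412 + 619 + 656 + 929 + 74 + 550 + 741) / 7 = 3981/7 = 568.71429
Detrended value: 929 − 568.71429 = 360.286

360.286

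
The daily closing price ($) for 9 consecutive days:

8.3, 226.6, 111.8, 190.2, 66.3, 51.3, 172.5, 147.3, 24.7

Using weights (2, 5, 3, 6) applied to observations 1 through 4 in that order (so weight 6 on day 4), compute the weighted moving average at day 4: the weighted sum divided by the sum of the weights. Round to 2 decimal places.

164.14

Weighted sum: 2·8.3 + 5·226.6 + 3·111.8 + 6·190.2 = 16.6 + 1133.0 + 335.4 + 1141.2 = 2626.2
Weight total: 2 + 5 + 3 + 6 = 16
WMA = 2626.2 / 16 = 164.14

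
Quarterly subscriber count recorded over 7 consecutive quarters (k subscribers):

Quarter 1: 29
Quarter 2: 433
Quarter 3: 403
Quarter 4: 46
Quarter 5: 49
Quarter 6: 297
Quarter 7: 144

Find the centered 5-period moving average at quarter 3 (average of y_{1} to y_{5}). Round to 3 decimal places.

192.000

Sum of periods 1–5: 29 + 433 + 403 + 46 + 49 = 960
Divide by 5: 960 / 5 = 192.000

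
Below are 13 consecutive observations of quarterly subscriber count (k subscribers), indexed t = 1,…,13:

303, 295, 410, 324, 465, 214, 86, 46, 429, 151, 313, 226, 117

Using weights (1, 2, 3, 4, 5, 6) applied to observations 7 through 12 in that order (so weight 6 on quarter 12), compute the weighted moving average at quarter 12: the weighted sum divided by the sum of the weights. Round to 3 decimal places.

Weighted sum: 1·86 + 2·46 + 3·429 + 4·151 + 5·313 + 6·226 = 86 + 92 + 1287 + 604 + 1565 + 1356 = 4990
Weight total: 1 + 2 + 3 + 4 + 5 + 6 = 21
WMA = 4990 / 21 = 237.619

237.619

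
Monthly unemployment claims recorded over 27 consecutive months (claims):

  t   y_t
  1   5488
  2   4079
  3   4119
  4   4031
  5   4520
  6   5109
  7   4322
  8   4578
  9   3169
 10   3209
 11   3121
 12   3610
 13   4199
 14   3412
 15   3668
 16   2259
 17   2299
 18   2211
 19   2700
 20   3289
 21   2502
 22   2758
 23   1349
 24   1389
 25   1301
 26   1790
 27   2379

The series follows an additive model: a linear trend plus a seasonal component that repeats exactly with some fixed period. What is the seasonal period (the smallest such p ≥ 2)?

7

First differences y_{t+1} − y_t: -1409, 40, -88, 489, 589, -787, 256, -1409, 40, -88, 489, 589, -787, 256, -1409, 40, …
The difference pattern repeats every 7 terms and not for any smaller step, so p = 7.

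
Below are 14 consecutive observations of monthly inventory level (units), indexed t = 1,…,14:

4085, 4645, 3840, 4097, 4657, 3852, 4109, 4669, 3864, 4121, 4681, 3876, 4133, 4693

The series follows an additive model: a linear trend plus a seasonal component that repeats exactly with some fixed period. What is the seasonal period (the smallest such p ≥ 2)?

First differences y_{t+1} − y_t: 560, -805, 257, 560, -805, 257, 560, -805, …
The difference pattern repeats every 3 terms and not for any smaller step, so p = 3.

3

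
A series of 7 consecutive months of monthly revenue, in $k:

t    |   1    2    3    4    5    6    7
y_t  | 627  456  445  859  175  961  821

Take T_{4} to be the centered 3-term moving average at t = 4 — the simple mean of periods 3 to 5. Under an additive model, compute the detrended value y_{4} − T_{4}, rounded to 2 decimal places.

366.00

Trend T_4 = (445 + 859 + 175) / 3 = 1479/3 = 493.0000
Detrended value: 859 − 493.0000 = 366.00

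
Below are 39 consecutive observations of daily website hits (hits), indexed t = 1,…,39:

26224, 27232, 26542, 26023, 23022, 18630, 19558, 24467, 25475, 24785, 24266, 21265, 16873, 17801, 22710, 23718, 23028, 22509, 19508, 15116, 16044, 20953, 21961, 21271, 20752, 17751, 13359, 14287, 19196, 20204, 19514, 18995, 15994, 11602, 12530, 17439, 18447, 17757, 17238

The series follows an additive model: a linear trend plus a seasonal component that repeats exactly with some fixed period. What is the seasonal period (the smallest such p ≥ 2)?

7

First differences y_{t+1} − y_t: 1008, -690, -519, -3001, -4392, 928, 4909, 1008, -690, -519, -3001, -4392, 928, 4909, 1008, -690, …
The difference pattern repeats every 7 terms and not for any smaller step, so p = 7.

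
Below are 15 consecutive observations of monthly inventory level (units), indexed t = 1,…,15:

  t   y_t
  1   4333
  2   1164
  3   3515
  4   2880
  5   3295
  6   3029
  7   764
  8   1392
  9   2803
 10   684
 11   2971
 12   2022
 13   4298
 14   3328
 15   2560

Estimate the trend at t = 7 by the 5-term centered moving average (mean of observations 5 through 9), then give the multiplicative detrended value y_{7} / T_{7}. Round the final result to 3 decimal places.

Trend T_7 = (3295 + 3029 + 764 + 1392 + 2803) / 5 = 11283/5 = 2256.60000
Ratio to trend: 764 / 2256.60000 = 0.339

0.339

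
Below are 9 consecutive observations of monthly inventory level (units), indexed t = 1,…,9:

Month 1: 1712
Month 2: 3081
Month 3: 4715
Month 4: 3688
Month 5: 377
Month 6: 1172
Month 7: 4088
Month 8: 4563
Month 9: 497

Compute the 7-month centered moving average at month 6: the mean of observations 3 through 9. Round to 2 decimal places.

Sum of periods 3–9: 4715 + 3688 + 377 + 1172 + 4088 + 4563 + 497 = 19100
Divide by 7: 19100 / 7 = 2728.57

2728.57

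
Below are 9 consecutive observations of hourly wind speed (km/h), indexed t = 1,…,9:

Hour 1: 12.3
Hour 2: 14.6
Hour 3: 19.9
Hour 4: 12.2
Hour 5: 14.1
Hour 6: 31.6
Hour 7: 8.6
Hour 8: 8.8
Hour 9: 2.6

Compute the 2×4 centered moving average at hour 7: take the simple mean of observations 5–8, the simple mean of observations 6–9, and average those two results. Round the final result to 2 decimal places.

Sum over 5–8: 14.1 + 31.6 + 8.6 + 8.8 = 63.1
Sum over 6–9: 31.6 + 8.6 + 8.8 + 2.6 = 51.6
CMA at t=7 = (63.1 + 51.6) / (2·4) = 114.7 / 8 = 14.34

14.34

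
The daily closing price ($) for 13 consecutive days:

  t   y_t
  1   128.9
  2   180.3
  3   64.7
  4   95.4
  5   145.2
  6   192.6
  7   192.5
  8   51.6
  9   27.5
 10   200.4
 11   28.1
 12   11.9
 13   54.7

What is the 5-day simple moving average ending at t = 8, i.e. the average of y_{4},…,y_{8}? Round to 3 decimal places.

135.460

Sum of periods 4–8: 95.4 + 145.2 + 192.6 + 192.5 + 51.6 = 677.3
Divide by 5: 677.3 / 5 = 135.460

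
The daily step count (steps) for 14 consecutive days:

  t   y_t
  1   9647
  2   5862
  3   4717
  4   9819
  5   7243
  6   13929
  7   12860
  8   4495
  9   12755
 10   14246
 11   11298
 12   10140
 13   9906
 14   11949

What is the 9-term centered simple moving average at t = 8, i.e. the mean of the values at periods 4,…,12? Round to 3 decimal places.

Sum of periods 4–12: 9819 + 7243 + 13929 + 12860 + 4495 + 12755 + 14246 + 11298 + 10140 = 96785
Divide by 9: 96785 / 9 = 10753.889

10753.889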